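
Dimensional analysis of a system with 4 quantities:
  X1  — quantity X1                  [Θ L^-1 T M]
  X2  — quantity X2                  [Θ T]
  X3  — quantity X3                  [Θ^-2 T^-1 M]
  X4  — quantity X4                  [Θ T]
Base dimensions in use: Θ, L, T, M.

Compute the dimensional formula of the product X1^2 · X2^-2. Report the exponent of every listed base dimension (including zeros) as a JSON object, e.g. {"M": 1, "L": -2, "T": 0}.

Write exponents as rows Θ,L,T,M / cols X1,X2,X3,X4:
  Θ: [ 1  1 -2  1]
  L: [-1  0  0  0]
  T: [ 1  1 -1  1]
  M: [ 1  0  1  0]
  [Θ]: (2)·1+(-2)·1 = 0
  [L]: (2)·-1+(-2)·0 = -2
  [T]: (2)·1+(-2)·1 = 0
  [M]: (2)·1+(-2)·0 = 2
⇒ L^-2 M^2

{"Θ": 0, "L": -2, "T": 0, "M": 2}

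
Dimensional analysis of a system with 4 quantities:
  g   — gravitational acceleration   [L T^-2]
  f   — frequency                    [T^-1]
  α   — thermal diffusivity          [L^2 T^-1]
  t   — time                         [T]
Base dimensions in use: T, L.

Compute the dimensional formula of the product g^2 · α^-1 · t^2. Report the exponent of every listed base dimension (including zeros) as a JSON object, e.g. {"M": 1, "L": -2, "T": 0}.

Exponent matrix [T,L] × [g,f,α,t]:
  T: [-2 -1 -1  1]
  L: [ 1  0  2  0]
  [T]: (2)·-2+(-1)·-1+(2)·1 = -1
  [L]: (2)·1+(-1)·2+(2)·0 = 0
⇒ T^-1

{"T": -1, "L": 0}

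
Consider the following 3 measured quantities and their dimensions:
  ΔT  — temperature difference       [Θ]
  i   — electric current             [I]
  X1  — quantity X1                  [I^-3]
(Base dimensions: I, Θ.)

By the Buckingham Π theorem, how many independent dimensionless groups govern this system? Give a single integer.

Dimensional matrix (I×Θ by ΔT×i×X1):
  I: [ 0  1 -3]
  Θ: [ 1  0  0]
Row reduction gives pivot columns ΔT,i; rank = 2
n=3, r=2 ⇒ 1 dimensionless group

1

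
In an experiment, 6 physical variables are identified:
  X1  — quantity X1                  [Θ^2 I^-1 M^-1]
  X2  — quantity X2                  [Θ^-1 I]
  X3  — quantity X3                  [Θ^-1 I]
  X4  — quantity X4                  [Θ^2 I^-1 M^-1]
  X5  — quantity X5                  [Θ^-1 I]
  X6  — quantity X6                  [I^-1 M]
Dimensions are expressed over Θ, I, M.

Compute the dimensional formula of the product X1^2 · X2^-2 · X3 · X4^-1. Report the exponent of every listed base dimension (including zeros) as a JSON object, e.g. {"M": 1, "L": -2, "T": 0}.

{"Θ": 3, "I": -2, "M": -1}

Dimensional matrix (Θ×I×M by X1×X2×X3×X4×X5×X6):
  Θ: [ 2 -1 -1  2 -1  0]
  I: [-1  1  1 -1  1 -1]
  M: [-1  0  0 -1  0  1]
  [Θ]: (2)·2+(-2)·-1+(1)·-1+(-1)·2 = 3
  [I]: (2)·-1+(-2)·1+(1)·1+(-1)·-1 = -2
  [M]: (2)·-1+(-2)·0+(1)·0+(-1)·-1 = -1
⇒ Θ^3 I^-2 M^-1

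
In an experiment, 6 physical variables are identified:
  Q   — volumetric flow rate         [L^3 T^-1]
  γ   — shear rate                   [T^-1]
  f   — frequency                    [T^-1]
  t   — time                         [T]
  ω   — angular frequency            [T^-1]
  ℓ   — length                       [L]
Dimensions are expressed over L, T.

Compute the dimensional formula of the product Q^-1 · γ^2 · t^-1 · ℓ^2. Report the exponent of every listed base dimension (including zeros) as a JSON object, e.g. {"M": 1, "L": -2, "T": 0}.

{"L": -1, "T": -2}

Dimensional matrix (L×T by Q×γ×f×t×ω×ℓ):
  L: [ 3  0  0  0  0  1]
  T: [-1 -1 -1  1 -1  0]
  [L]: (-1)·3+(2)·0+(-1)·0+(2)·1 = -1
  [T]: (-1)·-1+(2)·-1+(-1)·1+(2)·0 = -2
⇒ L^-1 T^-2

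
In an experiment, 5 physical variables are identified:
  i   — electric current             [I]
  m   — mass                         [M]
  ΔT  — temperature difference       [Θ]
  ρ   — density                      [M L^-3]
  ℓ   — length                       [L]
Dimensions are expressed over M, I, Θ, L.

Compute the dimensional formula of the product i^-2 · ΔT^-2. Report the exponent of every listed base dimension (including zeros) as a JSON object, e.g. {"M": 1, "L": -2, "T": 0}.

Exponent matrix [M,I,Θ,L] × [i,m,ΔT,ρ,ℓ]:
  M: [ 0  1  0  1  0]
  I: [ 1  0  0  0  0]
  Θ: [ 0  0  1  0  0]
  L: [ 0  0  0 -3  1]
  [M]: (-2)·0+(-2)·0 = 0
  [I]: (-2)·1+(-2)·0 = -2
  [Θ]: (-2)·0+(-2)·1 = -2
  [L]: (-2)·0+(-2)·0 = 0
⇒ I^-2 Θ^-2

{"M": 0, "I": -2, "Θ": -2, "L": 0}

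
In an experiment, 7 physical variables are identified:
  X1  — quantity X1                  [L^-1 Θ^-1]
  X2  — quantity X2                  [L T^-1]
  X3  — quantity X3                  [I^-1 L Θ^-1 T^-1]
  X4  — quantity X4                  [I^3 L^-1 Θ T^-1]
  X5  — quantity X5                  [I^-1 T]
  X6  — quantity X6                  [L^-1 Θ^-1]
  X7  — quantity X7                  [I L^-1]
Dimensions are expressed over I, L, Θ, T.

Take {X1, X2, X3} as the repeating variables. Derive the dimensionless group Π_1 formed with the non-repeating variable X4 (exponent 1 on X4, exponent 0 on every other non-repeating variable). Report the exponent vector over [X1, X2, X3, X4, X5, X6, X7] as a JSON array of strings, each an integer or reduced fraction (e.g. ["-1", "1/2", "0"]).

Dimensional matrix (I×L×Θ×T by X1×X2×X3×X4×X5×X6×X7):
  I: [ 0  0 -1  3 -1  0  1]
  L: [-1  1  1 -1  0 -1 -1]
  Θ: [-1  0 -1  1  0 -1  0]
  T: [ 0 -1 -1 -1  1  0  0]
RREF → pivots at {X1,X2,X3} ⇒ r = 3
Pivot set = {X1,X2,X3}, free = {X4,X5,X6,X7}
RREF:
  r0: [   1    0    0    2   -1    1    1]
  r1: [   0    1    0    4   -2    0    1]
  r2: [   0    0    1   -3    1    0   -1]
  r3: [   0    0    0    0    0    0    0]
Fix exponent of X4 at 1, X5 at 0, X6 at 0, X7 at 0; solve each RREF row for its pivot's exponent:
  r0: exp(X1) + (2)·1 = 0 ⇒ exp(X1) = -2
  r1: exp(X2) + (4)·1 = 0 ⇒ exp(X2) = -4
  r2: exp(X3) + (-3)·1 = 0 ⇒ exp(X3) = 3
Π_1 = X1^-2 · X2^-4 · X3^3 · X4

["-2", "-4", "3", "1", "0", "0", "0"]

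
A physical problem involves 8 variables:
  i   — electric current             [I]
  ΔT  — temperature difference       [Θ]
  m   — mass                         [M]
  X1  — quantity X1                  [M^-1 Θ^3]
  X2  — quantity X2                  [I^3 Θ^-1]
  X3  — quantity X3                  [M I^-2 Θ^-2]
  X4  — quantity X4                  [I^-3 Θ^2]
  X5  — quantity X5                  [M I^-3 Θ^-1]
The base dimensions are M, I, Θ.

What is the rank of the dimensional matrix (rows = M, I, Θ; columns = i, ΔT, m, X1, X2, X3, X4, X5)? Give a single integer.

3

Exponent matrix [M,I,Θ] × [i,ΔT,m,X1,X2,X3,X4,X5]:
  M: [ 0  0  1 -1  0  1  0  1]
  I: [ 1  0  0  0  3 -2 -3 -3]
  Θ: [ 0  1  0  3 -1 -2  2 -1]
Row reduction gives pivot columns i,ΔT,m; rank = 3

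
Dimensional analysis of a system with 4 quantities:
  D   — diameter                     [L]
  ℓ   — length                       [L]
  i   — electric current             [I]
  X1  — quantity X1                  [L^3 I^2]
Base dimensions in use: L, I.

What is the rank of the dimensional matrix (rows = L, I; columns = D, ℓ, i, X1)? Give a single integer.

2

Dimensional matrix (L×I by D×ℓ×i×X1):
  L: [ 1  1  0  3]
  I: [ 0  0  1  2]
Row reduction gives pivot columns D,i; rank = 2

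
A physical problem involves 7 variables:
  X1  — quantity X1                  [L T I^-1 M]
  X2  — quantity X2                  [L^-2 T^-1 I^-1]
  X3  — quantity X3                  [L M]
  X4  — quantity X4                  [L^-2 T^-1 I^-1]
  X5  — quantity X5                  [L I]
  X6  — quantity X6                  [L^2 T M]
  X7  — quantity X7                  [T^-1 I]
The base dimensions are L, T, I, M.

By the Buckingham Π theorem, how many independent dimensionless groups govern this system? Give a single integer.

4

Dimensional matrix (L×T×I×M by X1×X2×X3×X4×X5×X6×X7):
  L: [ 1 -2  1 -2  1  2  0]
  T: [ 1 -1  0 -1  0  1 -1]
  I: [-1 -1  0 -1  1  0  1]
  M: [ 1  0  1  0  0  1  0]
Row reduction gives pivot columns X1,X2,X3; rank = 3
Π count = n − r = 7 − 3 = 4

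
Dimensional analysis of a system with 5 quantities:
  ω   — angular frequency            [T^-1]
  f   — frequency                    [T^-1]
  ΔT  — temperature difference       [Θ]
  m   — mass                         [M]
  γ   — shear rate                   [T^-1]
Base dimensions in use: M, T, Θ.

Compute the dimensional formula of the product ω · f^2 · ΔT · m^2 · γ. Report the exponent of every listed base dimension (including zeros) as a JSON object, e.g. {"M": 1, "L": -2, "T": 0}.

Exponent matrix [M,T,Θ] × [ω,f,ΔT,m,γ]:
  M: [ 0  0  0  1  0]
  T: [-1 -1  0  0 -1]
  Θ: [ 0  0  1  0  0]
  [M]: (1)·0+(2)·0+(1)·0+(2)·1+(1)·0 = 2
  [T]: (1)·-1+(2)·-1+(1)·0+(2)·0+(1)·-1 = -4
  [Θ]: (1)·0+(2)·0+(1)·1+(2)·0+(1)·0 = 1
⇒ M^2 T^-4 Θ

{"M": 2, "T": -4, "Θ": 1}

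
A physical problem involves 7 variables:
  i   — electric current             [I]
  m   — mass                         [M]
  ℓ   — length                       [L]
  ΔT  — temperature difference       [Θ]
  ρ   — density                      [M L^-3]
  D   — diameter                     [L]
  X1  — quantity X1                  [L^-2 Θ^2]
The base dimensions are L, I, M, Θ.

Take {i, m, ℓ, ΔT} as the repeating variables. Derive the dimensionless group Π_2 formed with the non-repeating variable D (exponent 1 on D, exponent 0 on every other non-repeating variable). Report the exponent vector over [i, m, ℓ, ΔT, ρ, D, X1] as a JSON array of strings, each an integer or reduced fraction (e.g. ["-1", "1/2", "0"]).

["0", "0", "-1", "0", "0", "1", "0"]

Write exponents as rows L,I,M,Θ / cols i,m,ℓ,ΔT,ρ,D,X1:
  L: [ 0  0  1  0 -3  1 -2]
  I: [ 1  0  0  0  0  0  0]
  M: [ 0  1  0  0  1  0  0]
  Θ: [ 0  0  0  1  0  0  2]
RREF → pivots at {i,m,ℓ,ΔT} ⇒ r = 4
Pivot set = {i,m,ℓ,ΔT}, free = {ρ,D,X1}
RREF:
  r0: [   1    0    0    0    0    0    0]
  r1: [   0    1    0    0    1    0    0]
  r2: [   0    0    1    0   -3    1   -2]
  r3: [   0    0    0    1    0    0    2]
Fix exponent of D at 1, ρ at 0, X1 at 0; solve each RREF row for its pivot's exponent:
  r0: exp(i) + (0)·1 = 0 ⇒ exp(i) = 0
  r1: exp(m) + (0)·1 = 0 ⇒ exp(m) = 0
  r2: exp(ℓ) + (1)·1 = 0 ⇒ exp(ℓ) = -1
  r3: exp(ΔT) + (0)·1 = 0 ⇒ exp(ΔT) = 0
Π_2 = ℓ^-1 · D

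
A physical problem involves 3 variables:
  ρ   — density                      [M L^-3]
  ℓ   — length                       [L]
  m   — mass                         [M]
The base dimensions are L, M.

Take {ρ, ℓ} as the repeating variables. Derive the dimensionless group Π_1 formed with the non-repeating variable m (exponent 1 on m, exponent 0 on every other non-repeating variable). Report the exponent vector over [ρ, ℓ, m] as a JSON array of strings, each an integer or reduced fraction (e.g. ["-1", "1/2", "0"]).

Dimensional matrix (L×M by ρ×ℓ×m):
  L: [-3  1  0]
  M: [ 1  0  1]
RREF → pivots at {ρ,ℓ} ⇒ r = 2
Pivot set = {ρ,ℓ}, free = {m}
RREF:
  r0: [   1    0    1]
  r1: [   0    1    3]
Fix exponent of m at 1; solve each RREF row for its pivot's exponent:
  r0: exp(ρ) + (1)·1 = 0 ⇒ exp(ρ) = -1
  r1: exp(ℓ) + (3)·1 = 0 ⇒ exp(ℓ) = -3
Π_1 = ρ^-1 · ℓ^-3 · m

["-1", "-3", "1"]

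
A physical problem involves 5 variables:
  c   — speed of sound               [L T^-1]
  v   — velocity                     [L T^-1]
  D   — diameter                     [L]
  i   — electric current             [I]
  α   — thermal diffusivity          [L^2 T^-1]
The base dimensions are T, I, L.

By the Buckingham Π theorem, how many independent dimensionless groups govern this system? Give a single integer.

Exponent matrix [T,I,L] × [c,v,D,i,α]:
  T: [-1 -1  0  0 -1]
  I: [ 0  0  0  1  0]
  L: [ 1  1  1  0  2]
RREF → pivots at {c,D,i} ⇒ r = 3
Π count = n − r = 5 − 3 = 2

2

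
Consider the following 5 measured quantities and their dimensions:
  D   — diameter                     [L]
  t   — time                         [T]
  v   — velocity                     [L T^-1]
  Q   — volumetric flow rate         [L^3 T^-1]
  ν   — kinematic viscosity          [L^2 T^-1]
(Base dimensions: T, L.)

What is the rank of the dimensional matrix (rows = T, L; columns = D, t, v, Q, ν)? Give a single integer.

Write exponents as rows T,L / cols D,t,v,Q,ν:
  T: [ 0  1 -1 -1 -1]
  L: [ 1  0  1  3  2]
Row reduction gives pivot columns D,t; rank = 2

2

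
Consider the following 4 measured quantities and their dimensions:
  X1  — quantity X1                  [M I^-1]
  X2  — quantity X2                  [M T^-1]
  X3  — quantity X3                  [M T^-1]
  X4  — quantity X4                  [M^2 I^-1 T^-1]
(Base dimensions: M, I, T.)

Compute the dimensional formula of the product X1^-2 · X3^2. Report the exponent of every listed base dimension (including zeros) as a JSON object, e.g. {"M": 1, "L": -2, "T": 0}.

Exponent matrix [M,I,T] × [X1,X2,X3,X4]:
  M: [ 1  1  1  2]
  I: [-1  0  0 -1]
  T: [ 0 -1 -1 -1]
  [M]: (-2)·1+(2)·1 = 0
  [I]: (-2)·-1+(2)·0 = 2
  [T]: (-2)·0+(2)·-1 = -2
⇒ I^2 T^-2

{"M": 0, "I": 2, "T": -2}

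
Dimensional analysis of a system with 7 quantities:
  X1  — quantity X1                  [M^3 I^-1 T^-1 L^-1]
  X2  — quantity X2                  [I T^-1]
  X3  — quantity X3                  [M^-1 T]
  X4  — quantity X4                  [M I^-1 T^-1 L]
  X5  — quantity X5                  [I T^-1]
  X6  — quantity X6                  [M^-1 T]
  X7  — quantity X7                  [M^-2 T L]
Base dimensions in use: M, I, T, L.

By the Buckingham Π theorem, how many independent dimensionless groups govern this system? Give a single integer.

4

Dimensional matrix (M×I×T×L by X1×X2×X3×X4×X5×X6×X7):
  M: [ 3  0 -1  1  0 -1 -2]
  I: [-1  1  0 -1  1  0  0]
  T: [-1 -1  1 -1 -1  1  1]
  L: [-1  0  0  1  0  0  1]
RREF → pivots at {X1,X2,X3} ⇒ r = 3
Π count = n − r = 7 − 3 = 4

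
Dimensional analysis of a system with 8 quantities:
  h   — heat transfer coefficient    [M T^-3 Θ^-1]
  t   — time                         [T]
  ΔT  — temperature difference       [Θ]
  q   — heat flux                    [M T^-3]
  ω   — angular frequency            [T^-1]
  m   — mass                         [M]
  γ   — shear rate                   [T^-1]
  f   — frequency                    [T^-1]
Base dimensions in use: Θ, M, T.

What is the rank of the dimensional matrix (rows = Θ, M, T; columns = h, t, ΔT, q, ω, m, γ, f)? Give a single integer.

Dimensional matrix (Θ×M×T by h×t×ΔT×q×ω×m×γ×f):
  Θ: [-1  0  1  0  0  0  0  0]
  M: [ 1  0  0  1  0  1  0  0]
  T: [-3  1  0 -3 -1  0 -1 -1]
RREF → pivots at {h,t,ΔT} ⇒ r = 3

3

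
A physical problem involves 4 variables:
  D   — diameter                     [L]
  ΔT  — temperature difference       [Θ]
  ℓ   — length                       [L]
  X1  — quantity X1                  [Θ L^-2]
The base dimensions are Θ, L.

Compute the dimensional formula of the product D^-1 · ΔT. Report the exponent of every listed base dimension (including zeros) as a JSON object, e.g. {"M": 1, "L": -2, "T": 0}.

Exponent matrix [Θ,L] × [D,ΔT,ℓ,X1]:
  Θ: [ 0  1  0  1]
  L: [ 1  0  1 -2]
  [Θ]: (-1)·0+(1)·1 = 1
  [L]: (-1)·1+(1)·0 = -1
⇒ Θ L^-1

{"Θ": 1, "L": -1}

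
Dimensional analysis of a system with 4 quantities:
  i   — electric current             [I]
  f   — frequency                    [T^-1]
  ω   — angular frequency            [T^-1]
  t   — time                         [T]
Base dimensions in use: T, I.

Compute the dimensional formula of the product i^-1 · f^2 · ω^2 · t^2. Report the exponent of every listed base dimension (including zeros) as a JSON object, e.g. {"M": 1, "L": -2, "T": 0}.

Write exponents as rows T,I / cols i,f,ω,t:
  T: [ 0 -1 -1  1]
  I: [ 1  0  0  0]
  [T]: (-1)·0+(2)·-1+(2)·-1+(2)·1 = -2
  [I]: (-1)·1+(2)·0+(2)·0+(2)·0 = -1
⇒ T^-2 I^-1

{"T": -2, "I": -1}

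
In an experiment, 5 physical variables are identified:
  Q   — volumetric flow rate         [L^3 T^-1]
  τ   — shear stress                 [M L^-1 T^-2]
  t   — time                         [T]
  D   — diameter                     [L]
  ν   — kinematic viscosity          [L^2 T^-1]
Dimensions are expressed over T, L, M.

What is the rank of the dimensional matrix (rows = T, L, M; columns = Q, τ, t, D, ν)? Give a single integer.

Dimensional matrix (T×L×M by Q×τ×t×D×ν):
  T: [-1 -2  1  0 -1]
  L: [ 3 -1  0  1  2]
  M: [ 0  1  0  0  0]
Echelon form has 3 nonzero rows (pivots: Q,τ,t)

3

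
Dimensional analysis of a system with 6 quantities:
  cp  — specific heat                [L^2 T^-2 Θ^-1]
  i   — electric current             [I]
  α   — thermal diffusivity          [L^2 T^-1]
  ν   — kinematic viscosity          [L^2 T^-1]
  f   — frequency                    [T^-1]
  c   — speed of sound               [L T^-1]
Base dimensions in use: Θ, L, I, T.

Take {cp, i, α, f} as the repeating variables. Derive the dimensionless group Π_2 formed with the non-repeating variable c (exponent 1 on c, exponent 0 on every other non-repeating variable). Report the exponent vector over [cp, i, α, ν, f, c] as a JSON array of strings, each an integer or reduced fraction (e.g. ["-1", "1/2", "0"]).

Dimensional matrix (Θ×L×I×T by cp×i×α×ν×f×c):
  Θ: [-1  0  0  0  0  0]
  L: [ 2  0  2  2  0  1]
  I: [ 0  1  0  0  0  0]
  T: [-2  0 -1 -1 -1 -1]
Row reduction gives pivot columns cp,i,α,f; rank = 4
Pivot set = {cp,i,α,f}, free = {ν,c}
RREF:
  r0: [   1    0    0    0    0    0]
  r1: [   0    1    0    0    0    0]
  r2: [   0    0    1    1    0  1/2]
  r3: [   0    0    0    0    1  1/2]
Fix exponent of c at 1, ν at 0; solve each RREF row for its pivot's exponent:
  r0: exp(cp) + (0)·1 = 0 ⇒ exp(cp) = 0
  r1: exp(i) + (0)·1 = 0 ⇒ exp(i) = 0
  r2: exp(α) + (1/2)·1 = 0 ⇒ exp(α) = -1/2
  r3: exp(f) + (1/2)·1 = 0 ⇒ exp(f) = -1/2
Π_2 = α^(-1/2) · f^(-1/2) · c

["0", "0", "-1/2", "0", "-1/2", "1"]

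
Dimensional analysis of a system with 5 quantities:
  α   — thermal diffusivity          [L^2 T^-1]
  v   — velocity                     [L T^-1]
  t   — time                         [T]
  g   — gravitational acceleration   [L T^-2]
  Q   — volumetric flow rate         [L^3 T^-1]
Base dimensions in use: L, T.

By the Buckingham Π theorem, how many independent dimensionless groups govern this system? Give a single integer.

Write exponents as rows L,T / cols α,v,t,g,Q:
  L: [ 2  1  0  1  3]
  T: [-1 -1  1 -2 -1]
Row reduction gives pivot columns α,v; rank = 2
5 vars − rank 2 = 3 Π groups

3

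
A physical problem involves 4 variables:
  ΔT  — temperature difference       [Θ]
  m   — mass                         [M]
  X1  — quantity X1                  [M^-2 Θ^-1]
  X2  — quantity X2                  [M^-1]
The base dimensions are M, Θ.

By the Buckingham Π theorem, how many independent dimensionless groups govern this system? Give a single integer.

Dimensional matrix (M×Θ by ΔT×m×X1×X2):
  M: [ 0  1 -2 -1]
  Θ: [ 1  0 -1  0]
RREF → pivots at {ΔT,m} ⇒ r = 2
n=4, r=2 ⇒ 2 dimensionless groups

2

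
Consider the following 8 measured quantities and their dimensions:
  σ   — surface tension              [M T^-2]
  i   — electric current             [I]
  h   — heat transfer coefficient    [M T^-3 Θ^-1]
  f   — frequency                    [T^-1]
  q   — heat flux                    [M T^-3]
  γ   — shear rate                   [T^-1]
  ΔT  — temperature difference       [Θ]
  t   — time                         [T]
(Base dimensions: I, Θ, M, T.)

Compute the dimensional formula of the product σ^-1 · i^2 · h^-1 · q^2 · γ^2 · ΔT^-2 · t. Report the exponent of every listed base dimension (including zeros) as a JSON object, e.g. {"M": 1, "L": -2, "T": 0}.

Dimensional matrix (I×Θ×M×T by σ×i×h×f×q×γ×ΔT×t):
  I: [ 0  1  0  0  0  0  0  0]
  Θ: [ 0  0 -1  0  0  0  1  0]
  M: [ 1  0  1  0  1  0  0  0]
  T: [-2  0 -3 -1 -3 -1  0  1]
  [I]: (-1)·0+(2)·1+(-1)·0+(2)·0+(2)·0+(-2)·0+(1)·0 = 2
  [Θ]: (-1)·0+(2)·0+(-1)·-1+(2)·0+(2)·0+(-2)·1+(1)·0 = -1
  [M]: (-1)·1+(2)·0+(-1)·1+(2)·1+(2)·0+(-2)·0+(1)·0 = 0
  [T]: (-1)·-2+(2)·0+(-1)·-3+(2)·-3+(2)·-1+(-2)·0+(1)·1 = -2
⇒ I^2 Θ^-1 T^-2

{"I": 2, "Θ": -1, "M": 0, "T": -2}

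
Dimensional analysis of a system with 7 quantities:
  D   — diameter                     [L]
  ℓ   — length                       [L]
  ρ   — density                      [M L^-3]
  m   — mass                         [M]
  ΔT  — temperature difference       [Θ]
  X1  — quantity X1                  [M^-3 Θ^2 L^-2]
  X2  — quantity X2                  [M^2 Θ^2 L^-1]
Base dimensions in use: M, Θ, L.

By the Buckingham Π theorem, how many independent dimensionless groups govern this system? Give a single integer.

Write exponents as rows M,Θ,L / cols D,ℓ,ρ,m,ΔT,X1,X2:
  M: [ 0  0  1  1  0 -3  2]
  Θ: [ 0  0  0  0  1  2  2]
  L: [ 1  1 -3  0  0 -2 -1]
RREF → pivots at {D,ρ,ΔT} ⇒ r = 3
n=7, r=3 ⇒ 4 dimensionless groups

4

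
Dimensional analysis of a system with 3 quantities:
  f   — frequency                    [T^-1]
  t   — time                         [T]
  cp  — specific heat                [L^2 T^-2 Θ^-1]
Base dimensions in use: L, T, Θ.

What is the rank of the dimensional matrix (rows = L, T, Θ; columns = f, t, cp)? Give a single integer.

2

Dimensional matrix (L×T×Θ by f×t×cp):
  L: [ 0  0  2]
  T: [-1  1 -2]
  Θ: [ 0  0 -1]
Row reduction gives pivot columns f,cp; rank = 2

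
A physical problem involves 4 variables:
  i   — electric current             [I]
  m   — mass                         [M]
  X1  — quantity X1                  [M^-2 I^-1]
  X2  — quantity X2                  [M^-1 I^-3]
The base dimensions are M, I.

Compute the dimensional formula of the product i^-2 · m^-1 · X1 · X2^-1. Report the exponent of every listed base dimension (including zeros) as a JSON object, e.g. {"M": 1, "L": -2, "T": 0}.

Write exponents as rows M,I / cols i,m,X1,X2:
  M: [ 0  1 -2 -1]
  I: [ 1  0 -1 -3]
  [M]: (-2)·0+(-1)·1+(1)·-2+(-1)·-1 = -2
  [I]: (-2)·1+(-1)·0+(1)·-1+(-1)·-3 = 0
⇒ M^-2

{"M": -2, "I": 0}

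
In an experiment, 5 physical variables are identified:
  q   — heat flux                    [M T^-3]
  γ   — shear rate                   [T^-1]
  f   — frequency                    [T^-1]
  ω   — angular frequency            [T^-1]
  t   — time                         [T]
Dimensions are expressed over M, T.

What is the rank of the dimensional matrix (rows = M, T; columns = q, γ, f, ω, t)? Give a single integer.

Write exponents as rows M,T / cols q,γ,f,ω,t:
  M: [ 1  0  0  0  0]
  T: [-3 -1 -1 -1  1]
Row reduction gives pivot columns q,γ; rank = 2

2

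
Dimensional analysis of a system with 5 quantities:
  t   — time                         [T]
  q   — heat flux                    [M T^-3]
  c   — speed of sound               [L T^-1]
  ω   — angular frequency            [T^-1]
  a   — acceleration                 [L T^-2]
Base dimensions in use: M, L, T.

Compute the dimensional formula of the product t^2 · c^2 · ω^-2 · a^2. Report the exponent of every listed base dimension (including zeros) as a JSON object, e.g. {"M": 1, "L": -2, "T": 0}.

{"M": 0, "L": 4, "T": -2}

Exponent matrix [M,L,T] × [t,q,c,ω,a]:
  M: [ 0  1  0  0  0]
  L: [ 0  0  1  0  1]
  T: [ 1 -3 -1 -1 -2]
  [M]: (2)·0+(2)·0+(-2)·0+(2)·0 = 0
  [L]: (2)·0+(2)·1+(-2)·0+(2)·1 = 4
  [T]: (2)·1+(2)·-1+(-2)·-1+(2)·-2 = -2
⇒ L^4 T^-2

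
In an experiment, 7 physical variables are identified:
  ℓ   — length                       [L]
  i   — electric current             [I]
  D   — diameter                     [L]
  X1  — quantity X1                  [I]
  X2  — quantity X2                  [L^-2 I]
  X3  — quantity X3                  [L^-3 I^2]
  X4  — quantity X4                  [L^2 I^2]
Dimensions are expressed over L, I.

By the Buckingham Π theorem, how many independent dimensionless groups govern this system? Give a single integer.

Write exponents as rows L,I / cols ℓ,i,D,X1,X2,X3,X4:
  L: [ 1  0  1  0 -2 -3  2]
  I: [ 0  1  0  1  1  2  2]
RREF → pivots at {ℓ,i} ⇒ r = 2
Π count = n − r = 7 − 2 = 5

5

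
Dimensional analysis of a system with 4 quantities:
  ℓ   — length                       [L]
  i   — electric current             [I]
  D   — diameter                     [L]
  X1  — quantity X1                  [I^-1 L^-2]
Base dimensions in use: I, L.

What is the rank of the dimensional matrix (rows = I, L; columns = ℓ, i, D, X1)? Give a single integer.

Write exponents as rows I,L / cols ℓ,i,D,X1:
  I: [ 0  1  0 -1]
  L: [ 1  0  1 -2]
RREF → pivots at {ℓ,i} ⇒ r = 2

2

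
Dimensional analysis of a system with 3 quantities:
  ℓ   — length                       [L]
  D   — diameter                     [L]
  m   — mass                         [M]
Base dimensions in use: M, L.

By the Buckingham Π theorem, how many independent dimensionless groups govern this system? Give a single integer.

Exponent matrix [M,L] × [ℓ,D,m]:
  M: [ 0  0  1]
  L: [ 1  1  0]
Echelon form has 2 nonzero rows (pivots: ℓ,m)
3 vars − rank 2 = 1 Π group

1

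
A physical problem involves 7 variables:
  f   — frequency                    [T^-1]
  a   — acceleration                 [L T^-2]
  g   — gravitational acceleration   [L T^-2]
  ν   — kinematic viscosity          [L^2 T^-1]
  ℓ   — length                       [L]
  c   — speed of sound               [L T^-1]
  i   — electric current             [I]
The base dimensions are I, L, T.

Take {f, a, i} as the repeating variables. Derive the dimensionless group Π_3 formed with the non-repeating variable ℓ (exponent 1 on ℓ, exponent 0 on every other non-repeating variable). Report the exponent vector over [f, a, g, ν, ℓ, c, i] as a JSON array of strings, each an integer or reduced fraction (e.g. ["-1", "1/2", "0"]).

["2", "-1", "0", "0", "1", "0", "0"]

Dimensional matrix (I×L×T by f×a×g×ν×ℓ×c×i):
  I: [ 0  0  0  0  0  0  1]
  L: [ 0  1  1  2  1  1  0]
  T: [-1 -2 -2 -1  0 -1  0]
Row reduction gives pivot columns f,a,i; rank = 3
Repeat: f,a,i; free: g,ν,ℓ,c
RREF:
  r0: [   1    0    0   -3   -2   -1    0]
  r1: [   0    1    1    2    1    1    0]
  r2: [   0    0    0    0    0    0    1]
Fix exponent of ℓ at 1, g at 0, ν at 0, c at 0; solve each RREF row for its pivot's exponent:
  r0: exp(f) + (-2)·1 = 0 ⇒ exp(f) = 2
  r1: exp(a) + (1)·1 = 0 ⇒ exp(a) = -1
  r2: exp(i) + (0)·1 = 0 ⇒ exp(i) = 0
Π_3 = f^2 · a^-1 · ℓ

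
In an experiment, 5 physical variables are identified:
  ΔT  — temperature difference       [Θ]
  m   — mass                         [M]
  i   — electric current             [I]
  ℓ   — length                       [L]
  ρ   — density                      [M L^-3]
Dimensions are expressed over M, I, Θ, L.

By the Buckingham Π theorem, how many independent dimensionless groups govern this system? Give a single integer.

1

Dimensional matrix (M×I×Θ×L by ΔT×m×i×ℓ×ρ):
  M: [ 0  1  0  0  1]
  I: [ 0  0  1  0  0]
  Θ: [ 1  0  0  0  0]
  L: [ 0  0  0  1 -3]
Echelon form has 4 nonzero rows (pivots: ΔT,m,i,ℓ)
Π count = n − r = 5 − 4 = 1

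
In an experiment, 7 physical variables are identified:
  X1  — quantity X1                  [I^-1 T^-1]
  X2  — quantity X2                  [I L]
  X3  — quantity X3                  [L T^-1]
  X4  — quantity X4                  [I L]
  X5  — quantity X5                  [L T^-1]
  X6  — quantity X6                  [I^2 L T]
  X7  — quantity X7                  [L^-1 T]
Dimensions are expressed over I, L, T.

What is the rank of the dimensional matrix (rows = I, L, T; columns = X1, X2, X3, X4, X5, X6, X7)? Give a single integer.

Write exponents as rows I,L,T / cols X1,X2,X3,X4,X5,X6,X7:
  I: [-1  1  0  1  0  2  0]
  L: [ 0  1  1  1  1  1 -1]
  T: [-1  0 -1  0 -1  1  1]
RREF → pivots at {X1,X2} ⇒ r = 2

2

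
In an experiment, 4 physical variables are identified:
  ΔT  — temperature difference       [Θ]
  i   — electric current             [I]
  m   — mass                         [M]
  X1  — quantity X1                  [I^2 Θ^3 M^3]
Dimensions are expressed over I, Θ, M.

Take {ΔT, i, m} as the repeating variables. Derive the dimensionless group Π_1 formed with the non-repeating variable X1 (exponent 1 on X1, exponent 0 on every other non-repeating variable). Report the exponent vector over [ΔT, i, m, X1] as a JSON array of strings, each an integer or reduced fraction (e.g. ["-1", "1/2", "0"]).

Write exponents as rows I,Θ,M / cols ΔT,i,m,X1:
  I: [ 0  1  0  2]
  Θ: [ 1  0  0  3]
  M: [ 0  0  1  3]
RREF → pivots at {ΔT,i,m} ⇒ r = 3
Pivot set = {ΔT,i,m}, free = {X1}
RREF:
  r0: [   1    0    0    3]
  r1: [   0    1    0    2]
  r2: [   0    0    1    3]
Fix exponent of X1 at 1; solve each RREF row for its pivot's exponent:
  r0: exp(ΔT) + (3)·1 = 0 ⇒ exp(ΔT) = -3
  r1: exp(i) + (2)·1 = 0 ⇒ exp(i) = -2
  r2: exp(m) + (3)·1 = 0 ⇒ exp(m) = -3
Π_1 = ΔT^-3 · i^-2 · m^-3 · X1

["-3", "-2", "-3", "1"]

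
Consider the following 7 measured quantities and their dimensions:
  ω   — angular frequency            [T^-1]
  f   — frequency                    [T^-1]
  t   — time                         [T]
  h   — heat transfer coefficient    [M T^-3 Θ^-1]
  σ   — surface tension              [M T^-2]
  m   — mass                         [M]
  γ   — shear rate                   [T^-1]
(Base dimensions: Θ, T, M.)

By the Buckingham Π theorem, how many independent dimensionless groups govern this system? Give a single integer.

Dimensional matrix (Θ×T×M by ω×f×t×h×σ×m×γ):
  Θ: [ 0  0  0 -1  0  0  0]
  T: [-1 -1  1 -3 -2  0 -1]
  M: [ 0  0  0  1  1  1  0]
Row reduction gives pivot columns ω,h,σ; rank = 3
Π count = n − r = 7 − 3 = 4

4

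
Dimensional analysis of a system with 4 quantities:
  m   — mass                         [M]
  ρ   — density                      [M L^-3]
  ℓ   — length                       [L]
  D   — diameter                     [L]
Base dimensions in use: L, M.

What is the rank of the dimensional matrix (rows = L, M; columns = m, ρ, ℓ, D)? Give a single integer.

Dimensional matrix (L×M by m×ρ×ℓ×D):
  L: [ 0 -3  1  1]
  M: [ 1  1  0  0]
Echelon form has 2 nonzero rows (pivots: m,ρ)

2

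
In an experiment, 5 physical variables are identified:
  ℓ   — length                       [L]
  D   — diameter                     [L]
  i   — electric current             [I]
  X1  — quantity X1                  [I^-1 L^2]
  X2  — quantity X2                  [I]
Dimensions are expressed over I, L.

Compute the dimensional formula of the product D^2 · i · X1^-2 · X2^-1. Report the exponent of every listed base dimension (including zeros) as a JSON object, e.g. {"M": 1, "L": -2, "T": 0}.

Dimensional matrix (I×L by ℓ×D×i×X1×X2):
  I: [ 0  0  1 -1  1]
  L: [ 1  1  0  2  0]
  [I]: (2)·0+(1)·1+(-2)·-1+(-1)·1 = 2
  [L]: (2)·1+(1)·0+(-2)·2+(-1)·0 = -2
⇒ I^2 L^-2

{"I": 2, "L": -2}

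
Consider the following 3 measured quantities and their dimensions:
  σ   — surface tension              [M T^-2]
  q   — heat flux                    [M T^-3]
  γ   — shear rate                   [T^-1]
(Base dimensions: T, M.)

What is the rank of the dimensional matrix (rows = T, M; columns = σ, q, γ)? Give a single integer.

Write exponents as rows T,M / cols σ,q,γ:
  T: [-2 -3 -1]
  M: [ 1  1  0]
Row reduction gives pivot columns σ,q; rank = 2

2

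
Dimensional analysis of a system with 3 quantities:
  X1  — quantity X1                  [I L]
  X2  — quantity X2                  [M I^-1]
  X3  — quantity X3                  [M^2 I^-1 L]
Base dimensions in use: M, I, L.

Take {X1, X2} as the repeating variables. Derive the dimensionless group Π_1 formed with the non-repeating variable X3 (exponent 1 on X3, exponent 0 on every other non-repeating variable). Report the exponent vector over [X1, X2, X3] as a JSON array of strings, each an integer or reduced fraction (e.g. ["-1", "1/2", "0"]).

Write exponents as rows M,I,L / cols X1,X2,X3:
  M: [ 0  1  2]
  I: [ 1 -1 -1]
  L: [ 1  0  1]
Echelon form has 2 nonzero rows (pivots: X1,X2)
Pivot set = {X1,X2}, free = {X3}
RREF:
  r0: [   1    0    1]
  r1: [   0    1    2]
  r2: [   0    0    0]
Fix exponent of X3 at 1; solve each RREF row for its pivot's exponent:
  r0: exp(X1) + (1)·1 = 0 ⇒ exp(X1) = -1
  r1: exp(X2) + (2)·1 = 0 ⇒ exp(X2) = -2
Π_1 = X1^-1 · X2^-2 · X3

["-1", "-2", "1"]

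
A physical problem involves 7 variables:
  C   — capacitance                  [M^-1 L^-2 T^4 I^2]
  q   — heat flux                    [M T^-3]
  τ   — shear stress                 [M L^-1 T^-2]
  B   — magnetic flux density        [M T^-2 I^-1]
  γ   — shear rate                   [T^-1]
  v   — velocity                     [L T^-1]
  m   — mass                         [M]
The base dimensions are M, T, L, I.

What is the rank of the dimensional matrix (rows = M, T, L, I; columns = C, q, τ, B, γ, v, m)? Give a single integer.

Exponent matrix [M,T,L,I] × [C,q,τ,B,γ,v,m]:
  M: [-1  1  1  1  0  0  1]
  T: [ 4 -3 -2 -2 -1 -1  0]
  L: [-2  0 -1  0  0  1  0]
  I: [ 2  0  0 -1  0  0  0]
Row reduction gives pivot columns C,q,τ,B; rank = 4

4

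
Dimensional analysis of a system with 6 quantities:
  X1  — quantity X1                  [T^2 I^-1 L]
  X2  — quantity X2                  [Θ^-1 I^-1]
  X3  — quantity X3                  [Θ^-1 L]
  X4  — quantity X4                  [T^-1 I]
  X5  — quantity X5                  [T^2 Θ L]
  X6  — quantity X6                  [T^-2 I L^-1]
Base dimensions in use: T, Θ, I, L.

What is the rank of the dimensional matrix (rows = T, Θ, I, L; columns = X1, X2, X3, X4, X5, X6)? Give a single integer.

3

Dimensional matrix (T×Θ×I×L by X1×X2×X3×X4×X5×X6):
  T: [ 2  0  0 -1  2 -2]
  Θ: [ 0 -1 -1  0  1  0]
  I: [-1 -1  0  1  0  1]
  L: [ 1  0  1  0  1 -1]
Row reduction gives pivot columns X1,X2,X3; rank = 3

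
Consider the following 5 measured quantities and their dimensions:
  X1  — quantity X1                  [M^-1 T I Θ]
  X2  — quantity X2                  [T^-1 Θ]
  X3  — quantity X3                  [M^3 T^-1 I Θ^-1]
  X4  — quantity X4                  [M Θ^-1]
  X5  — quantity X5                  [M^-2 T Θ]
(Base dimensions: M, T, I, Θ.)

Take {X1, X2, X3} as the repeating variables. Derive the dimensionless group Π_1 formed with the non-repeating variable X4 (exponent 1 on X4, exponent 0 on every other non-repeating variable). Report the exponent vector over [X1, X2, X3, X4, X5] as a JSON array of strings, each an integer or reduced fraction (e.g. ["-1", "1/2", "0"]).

["1/4", "1/2", "-1/4", "1", "0"]

Exponent matrix [M,T,I,Θ] × [X1,X2,X3,X4,X5]:
  M: [-1  0  3  1 -2]
  T: [ 1 -1 -1  0  1]
  I: [ 1  0  1  0  0]
  Θ: [ 1  1 -1 -1  1]
RREF → pivots at {X1,X2,X3} ⇒ r = 3
Pivot set = {X1,X2,X3}, free = {X4,X5}
RREF:
  r0: [   1    0    0 -1/4  1/2]
  r1: [   0    1    0 -1/2    0]
  r2: [   0    0    1  1/4 -1/2]
  r3: [   0    0    0    0    0]
Fix exponent of X4 at 1, X5 at 0; solve each RREF row for its pivot's exponent:
  r0: exp(X1) + (-1/4)·1 = 0 ⇒ exp(X1) = 1/4
  r1: exp(X2) + (-1/2)·1 = 0 ⇒ exp(X2) = 1/2
  r2: exp(X3) + (1/4)·1 = 0 ⇒ exp(X3) = -1/4
Π_1 = X1^(1/4) · X2^(1/2) · X3^(-1/4) · X4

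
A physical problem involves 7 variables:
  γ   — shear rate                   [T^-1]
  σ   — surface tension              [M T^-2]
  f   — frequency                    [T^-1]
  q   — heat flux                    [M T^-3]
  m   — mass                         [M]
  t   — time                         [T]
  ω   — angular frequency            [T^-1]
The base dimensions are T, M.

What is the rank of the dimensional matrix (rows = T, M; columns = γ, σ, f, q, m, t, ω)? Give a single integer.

Dimensional matrix (T×M by γ×σ×f×q×m×t×ω):
  T: [-1 -2 -1 -3  0  1 -1]
  M: [ 0  1  0  1  1  0  0]
Echelon form has 2 nonzero rows (pivots: γ,σ)

2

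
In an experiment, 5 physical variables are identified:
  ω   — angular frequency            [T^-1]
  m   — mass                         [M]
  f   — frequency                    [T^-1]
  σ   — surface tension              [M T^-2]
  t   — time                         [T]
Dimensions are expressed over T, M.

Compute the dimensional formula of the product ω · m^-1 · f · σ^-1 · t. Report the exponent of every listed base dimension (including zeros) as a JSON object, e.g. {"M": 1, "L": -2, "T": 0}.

{"T": 1, "M": -2}

Exponent matrix [T,M] × [ω,m,f,σ,t]:
  T: [-1  0 -1 -2  1]
  M: [ 0  1  0  1  0]
  [T]: (1)·-1+(-1)·0+(1)·-1+(-1)·-2+(1)·1 = 1
  [M]: (1)·0+(-1)·1+(1)·0+(-1)·1+(1)·0 = -2
⇒ T M^-2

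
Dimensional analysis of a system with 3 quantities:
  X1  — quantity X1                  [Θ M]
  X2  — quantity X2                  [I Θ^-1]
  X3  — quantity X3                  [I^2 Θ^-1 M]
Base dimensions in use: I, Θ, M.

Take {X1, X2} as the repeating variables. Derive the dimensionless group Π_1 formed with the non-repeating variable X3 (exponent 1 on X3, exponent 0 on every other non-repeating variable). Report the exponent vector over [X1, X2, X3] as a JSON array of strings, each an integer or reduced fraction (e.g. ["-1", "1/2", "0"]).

Write exponents as rows I,Θ,M / cols X1,X2,X3:
  I: [ 0  1  2]
  Θ: [ 1 -1 -1]
  M: [ 1  0  1]
Row reduction gives pivot columns X1,X2; rank = 2
Pivot set = {X1,X2}, free = {X3}
RREF:
  r0: [   1    0    1]
  r1: [   0    1    2]
  r2: [   0    0    0]
Fix exponent of X3 at 1; solve each RREF row for its pivot's exponent:
  r0: exp(X1) + (1)·1 = 0 ⇒ exp(X1) = -1
  r1: exp(X2) + (2)·1 = 0 ⇒ exp(X2) = -2
Π_1 = X1^-1 · X2^-2 · X3

["-1", "-2", "1"]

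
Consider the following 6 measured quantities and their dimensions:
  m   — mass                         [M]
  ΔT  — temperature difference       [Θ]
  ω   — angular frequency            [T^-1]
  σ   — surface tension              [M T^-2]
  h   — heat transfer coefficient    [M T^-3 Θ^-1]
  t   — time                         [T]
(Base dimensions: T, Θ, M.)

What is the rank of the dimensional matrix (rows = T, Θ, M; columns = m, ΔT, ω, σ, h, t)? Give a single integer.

3

Write exponents as rows T,Θ,M / cols m,ΔT,ω,σ,h,t:
  T: [ 0  0 -1 -2 -3  1]
  Θ: [ 0  1  0  0 -1  0]
  M: [ 1  0  0  1  1  0]
Echelon form has 3 nonzero rows (pivots: m,ΔT,ω)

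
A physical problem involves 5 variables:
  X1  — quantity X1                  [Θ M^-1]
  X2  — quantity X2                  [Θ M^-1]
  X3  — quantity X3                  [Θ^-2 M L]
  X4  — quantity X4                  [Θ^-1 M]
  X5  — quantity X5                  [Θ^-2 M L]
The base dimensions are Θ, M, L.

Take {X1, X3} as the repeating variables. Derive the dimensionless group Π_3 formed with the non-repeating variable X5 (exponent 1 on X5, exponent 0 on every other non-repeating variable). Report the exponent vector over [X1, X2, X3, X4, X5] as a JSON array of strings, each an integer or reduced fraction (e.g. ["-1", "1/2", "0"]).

["0", "0", "-1", "0", "1"]

Write exponents as rows Θ,M,L / cols X1,X2,X3,X4,X5:
  Θ: [ 1  1 -2 -1 -2]
  M: [-1 -1  1  1  1]
  L: [ 0  0  1  0  1]
Row reduction gives pivot columns X1,X3; rank = 2
Pivot set = {X1,X3}, free = {X2,X4,X5}
RREF:
  r0: [   1    1    0   -1    0]
  r1: [   0    0    1    0    1]
  r2: [   0    0    0    0    0]
Fix exponent of X5 at 1, X2 at 0, X4 at 0; solve each RREF row for its pivot's exponent:
  r0: exp(X1) + (0)·1 = 0 ⇒ exp(X1) = 0
  r1: exp(X3) + (1)·1 = 0 ⇒ exp(X3) = -1
Π_3 = X3^-1 · X5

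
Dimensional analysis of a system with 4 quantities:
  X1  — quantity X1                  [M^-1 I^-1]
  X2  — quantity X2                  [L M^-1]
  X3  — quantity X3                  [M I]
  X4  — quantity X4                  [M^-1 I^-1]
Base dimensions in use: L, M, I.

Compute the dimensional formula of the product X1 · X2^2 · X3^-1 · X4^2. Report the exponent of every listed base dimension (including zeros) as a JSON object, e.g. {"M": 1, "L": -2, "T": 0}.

{"L": 2, "M": -6, "I": -4}

Write exponents as rows L,M,I / cols X1,X2,X3,X4:
  L: [ 0  1  0  0]
  M: [-1 -1  1 -1]
  I: [-1  0  1 -1]
  [L]: (1)·0+(2)·1+(-1)·0+(2)·0 = 2
  [M]: (1)·-1+(2)·-1+(-1)·1+(2)·-1 = -6
  [I]: (1)·-1+(2)·0+(-1)·1+(2)·-1 = -4
⇒ L^2 M^-6 I^-4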